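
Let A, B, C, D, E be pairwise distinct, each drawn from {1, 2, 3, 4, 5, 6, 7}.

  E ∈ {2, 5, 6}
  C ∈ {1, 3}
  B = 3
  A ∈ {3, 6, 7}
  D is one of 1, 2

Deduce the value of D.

B has just one choice, so B = 3. Strike 3 from A, C.
That leaves C = 1. Eliminate 1 elsewhere: D.
So D = 2.

2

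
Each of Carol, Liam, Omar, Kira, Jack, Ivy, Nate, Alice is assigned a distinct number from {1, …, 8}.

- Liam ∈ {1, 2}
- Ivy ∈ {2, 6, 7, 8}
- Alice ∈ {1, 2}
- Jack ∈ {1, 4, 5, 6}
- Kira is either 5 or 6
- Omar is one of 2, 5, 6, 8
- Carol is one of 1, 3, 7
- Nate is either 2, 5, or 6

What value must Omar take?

The 8 variables together cover exactly {1, 2, 3, 4, 5, 6, 7, 8} — 8 values for 8 variables — and 3 appears only in Carol's list, so Carol = 3.
The 7 still-open variables together cover exactly {1, 2, 4, 5, 6, 7, 8} — 7 values for 7 variables — and 4 appears only in Jack's list, so Jack = 4.
Among the 6 still-open variables, 7 fits only Ivy (and all 6 values in {1, 2, 5, 6, 7, 8} must be used), so Ivy = 7.
Among the 5 still-open variables, 8 fits only Omar (and all 5 values in {1, 2, 5, 6, 8} must be used), so Omar = 8.

8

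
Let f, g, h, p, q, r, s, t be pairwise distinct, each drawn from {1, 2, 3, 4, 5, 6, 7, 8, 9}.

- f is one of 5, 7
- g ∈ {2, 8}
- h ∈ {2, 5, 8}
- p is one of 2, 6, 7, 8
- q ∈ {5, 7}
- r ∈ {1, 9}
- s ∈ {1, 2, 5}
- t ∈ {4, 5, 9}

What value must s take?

1

The 8 variables together cover exactly {1, 2, 4, 5, 6, 7, 8, 9} — 8 values for 8 variables — and 4 appears only in t's list, so t = 4.
The 7 still-open variables draw from only 7 values {1, 2, 5, 6, 7, 8, 9}, so each is used; only p can be 6, hence p = 6.
The 6 still-open variables together cover exactly {1, 2, 5, 7, 8, 9} — 6 values for 6 variables — and 9 appears only in r's list, so r = 9.
The 5 still-open variables together cover exactly {1, 2, 5, 7, 8} — 5 values for 5 variables — and 1 appears only in s's list, so s = 1.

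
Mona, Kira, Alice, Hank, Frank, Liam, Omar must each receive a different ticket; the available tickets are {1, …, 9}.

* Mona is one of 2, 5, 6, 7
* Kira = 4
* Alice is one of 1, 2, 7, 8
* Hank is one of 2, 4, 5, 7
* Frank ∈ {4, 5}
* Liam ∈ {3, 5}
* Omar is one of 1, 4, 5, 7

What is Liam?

Kira has just one choice, so Kira = 4. Strike 4 from Hank, Frank, Omar.
Frank has just one choice, so Frank = 5. Remove 5 from Mona, Hank, Liam, Omar.
So Liam = 3.

3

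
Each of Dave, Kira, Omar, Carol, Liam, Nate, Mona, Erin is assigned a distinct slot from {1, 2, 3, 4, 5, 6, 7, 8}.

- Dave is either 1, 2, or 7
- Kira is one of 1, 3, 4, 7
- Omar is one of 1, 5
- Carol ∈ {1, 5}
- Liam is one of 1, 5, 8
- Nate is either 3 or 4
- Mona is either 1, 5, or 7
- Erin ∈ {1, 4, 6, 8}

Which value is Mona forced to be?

The 8 variables together cover exactly {1, 2, 3, 4, 5, 6, 7, 8} — 8 values for 8 variables — and 2 appears only in Dave's list, so Dave = 2.
Among the 7 still-open variables, 6 fits only Erin (and all 7 values in {1, 3, 4, 5, 6, 7, 8} must be used), so Erin = 6.
The 6 still-open variables together cover exactly {1, 3, 4, 5, 7, 8} — 6 values for 6 variables — and 8 appears only in Liam's list, so Liam = 8.
Omar and Carol share exactly the 2 values {1, 5}; by pigeonhole those values go to them, so strike 1, 5 from Kira, Mona.
So Mona = 7.

7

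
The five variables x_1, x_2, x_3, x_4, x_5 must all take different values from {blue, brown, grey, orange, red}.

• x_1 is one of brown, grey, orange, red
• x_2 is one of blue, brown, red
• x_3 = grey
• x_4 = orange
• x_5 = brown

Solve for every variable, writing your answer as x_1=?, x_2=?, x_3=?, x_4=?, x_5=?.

x_1=red, x_2=blue, x_3=grey, x_4=orange, x_5=brown

x_3's domain is down to {grey}, so x_3 = grey. Remove grey from x_1.
x_4's domain is down to {orange}, so x_4 = orange. Strike orange from x_1.
That leaves x_5 = brown. Remove brown from x_1, x_2.
x_1 has just one choice, so x_1 = red. Strike red from x_2.
x_2's domain is down to {blue}, so x_2 = blue.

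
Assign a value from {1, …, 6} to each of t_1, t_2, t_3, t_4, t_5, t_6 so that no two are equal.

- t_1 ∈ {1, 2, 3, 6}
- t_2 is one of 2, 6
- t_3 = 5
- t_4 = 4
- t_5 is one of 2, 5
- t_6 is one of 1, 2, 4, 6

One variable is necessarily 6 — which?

t_2

t_3's domain is down to {5}, so t_3 = 5. Eliminate 5 elsewhere: t_5.
That leaves t_4 = 4. So t_6 can't be 4.
t_5's domain is down to {2}, so t_5 = 2. Strike 2 from t_1, t_2, t_6.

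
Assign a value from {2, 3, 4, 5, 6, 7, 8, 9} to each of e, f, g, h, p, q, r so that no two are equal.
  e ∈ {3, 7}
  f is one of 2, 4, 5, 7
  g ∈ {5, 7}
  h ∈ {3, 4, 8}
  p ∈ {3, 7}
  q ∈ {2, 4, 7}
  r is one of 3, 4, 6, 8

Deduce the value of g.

5

The 7 variables together cover exactly {2, 3, 4, 5, 6, 7, 8} — 7 values for 7 variables — and 6 appears only in r's list, so r = 6.
The 6 still-open variables draw from only 6 values {2, 3, 4, 5, 7, 8}, so each is used; only h can be 8, hence h = 8.
The 2 variables e and p are confined to {3, 7}, which locks those values in; drop them from f, g, q.
So g = 5.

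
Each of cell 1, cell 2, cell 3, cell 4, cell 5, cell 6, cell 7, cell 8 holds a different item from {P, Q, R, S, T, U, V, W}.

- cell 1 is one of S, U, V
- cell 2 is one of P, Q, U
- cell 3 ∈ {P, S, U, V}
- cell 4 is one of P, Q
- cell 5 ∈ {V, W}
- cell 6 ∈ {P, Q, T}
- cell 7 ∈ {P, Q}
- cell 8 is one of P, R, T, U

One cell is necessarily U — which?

Among the 8 variables, R fits only cell 8 (and all 8 values in {P, Q, R, S, T, U, V, W} must be used), so cell 8 = R.
Among the 7 still-open variables, T fits only cell 6 (and all 7 values in {P, Q, S, T, U, V, W} must be used), so cell 6 = T.
The 6 still-open variables draw from only 6 values {P, Q, S, U, V, W}, so each is used; only cell 5 can be W, hence cell 5 = W.
The 2 variables cell 4 and cell 7 are confined to {P, Q}, which locks those values in; drop them from cell 2, cell 3.
So U goes to cell 2.

cell 2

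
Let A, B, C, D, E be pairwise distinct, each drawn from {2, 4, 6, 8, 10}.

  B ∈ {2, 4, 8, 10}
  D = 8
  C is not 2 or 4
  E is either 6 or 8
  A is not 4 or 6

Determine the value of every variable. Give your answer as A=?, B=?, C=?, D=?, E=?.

D must be 8 (only option left). Remove 8 from A, B, C, E.
That leaves E = 6. Remove 6 from C.
C must be 10 (only option left). Eliminate 10 elsewhere: A, B.
A's domain is down to {2}, so A = 2. Eliminate 2 elsewhere: B.
That leaves B = 4.

A=2, B=4, C=10, D=8, E=6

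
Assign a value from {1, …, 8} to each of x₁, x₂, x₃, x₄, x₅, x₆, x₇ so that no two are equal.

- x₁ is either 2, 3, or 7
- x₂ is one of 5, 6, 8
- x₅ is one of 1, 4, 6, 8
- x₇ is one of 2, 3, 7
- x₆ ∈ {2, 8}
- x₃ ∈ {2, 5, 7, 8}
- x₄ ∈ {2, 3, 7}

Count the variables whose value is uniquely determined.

3

x₁, x₄, x₇ share exactly the 3 values {2, 3, 7}; by pigeonhole those values go to them, so strike 2, 3, 7 from x₃, x₆.
That leaves x₆ = 8. Remove 8 from x₂, x₃, x₅.
That leaves x₃ = 5. Strike 5 from x₂.
x₂'s domain is down to {6}, so x₂ = 6. So x₅ can't be 6.
Determined: x₂=6, x₃=5, x₆=8. The other variables each still have more than one consistent value. That makes 3.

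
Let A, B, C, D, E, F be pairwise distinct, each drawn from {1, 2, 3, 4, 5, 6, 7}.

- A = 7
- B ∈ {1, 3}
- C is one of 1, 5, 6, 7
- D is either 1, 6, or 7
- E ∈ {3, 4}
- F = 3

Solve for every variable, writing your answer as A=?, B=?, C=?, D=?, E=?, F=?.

A=7, B=1, C=5, D=6, E=4, F=3

A's domain is down to {7}, so A = 7. So C, D can't be 7.
That leaves F = 3. Strike 3 from B, E.
B must be 1 (only option left). Remove 1 from C, D.
That leaves D = 6. Strike 6 from C.
E has just one choice, so E = 4.
That leaves C = 5.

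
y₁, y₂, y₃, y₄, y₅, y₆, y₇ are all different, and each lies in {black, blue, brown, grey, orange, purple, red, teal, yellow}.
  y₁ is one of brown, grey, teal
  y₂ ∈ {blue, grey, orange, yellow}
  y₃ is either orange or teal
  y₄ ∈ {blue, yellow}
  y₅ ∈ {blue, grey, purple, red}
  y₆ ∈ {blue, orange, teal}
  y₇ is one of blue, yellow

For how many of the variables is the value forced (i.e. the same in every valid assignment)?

The 2 variables y₄ and y₇ are confined to {blue, yellow}, which locks those values in; drop them from y₂, y₅, y₆.
y₃ and y₆ between them cover only {orange, teal} — a naked pair. Remove those values from y₁, y₂.
That leaves y₂ = grey. Eliminate grey elsewhere: y₁, y₅.
That leaves y₁ = brown.
Determined: y₁=brown, y₂=grey. The other variables each still have more than one consistent value. That makes 2.

2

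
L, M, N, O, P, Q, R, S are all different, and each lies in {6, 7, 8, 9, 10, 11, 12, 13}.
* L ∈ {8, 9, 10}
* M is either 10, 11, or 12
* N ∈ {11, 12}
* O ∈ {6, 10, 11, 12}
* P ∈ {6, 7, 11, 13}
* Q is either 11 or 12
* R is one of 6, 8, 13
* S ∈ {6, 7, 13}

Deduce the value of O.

6

The 8 variables together cover exactly {6, 7, 8, 9, 10, 11, 12, 13} — 8 values for 8 variables — and 9 appears only in L's list, so L = 9.
The 7 still-open variables draw from only 7 values {6, 7, 8, 10, 11, 12, 13}, so each is used; only R can be 8, hence R = 8.
N and Q share exactly the 2 values {11, 12}; by pigeonhole those values go to them, so strike 11, 12 from M, O, P.
That leaves M = 10. Remove 10 from O.
So O = 6.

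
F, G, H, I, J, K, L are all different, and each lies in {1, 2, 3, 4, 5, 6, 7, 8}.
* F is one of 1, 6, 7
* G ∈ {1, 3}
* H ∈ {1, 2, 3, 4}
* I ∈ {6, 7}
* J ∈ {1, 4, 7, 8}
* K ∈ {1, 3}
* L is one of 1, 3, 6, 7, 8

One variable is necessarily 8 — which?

The 7 variables together cover exactly {1, 2, 3, 4, 6, 7, 8} — 7 values for 7 variables — and 2 appears only in H's list, so H = 2.
The 6 still-open variables together cover exactly {1, 3, 4, 6, 7, 8} — 6 values for 6 variables — and 4 appears only in J's list, so J = 4.
The 5 still-open variables together cover exactly {1, 3, 6, 7, 8} — 5 values for 5 variables — and 8 appears only in L's list, so L = 8.

L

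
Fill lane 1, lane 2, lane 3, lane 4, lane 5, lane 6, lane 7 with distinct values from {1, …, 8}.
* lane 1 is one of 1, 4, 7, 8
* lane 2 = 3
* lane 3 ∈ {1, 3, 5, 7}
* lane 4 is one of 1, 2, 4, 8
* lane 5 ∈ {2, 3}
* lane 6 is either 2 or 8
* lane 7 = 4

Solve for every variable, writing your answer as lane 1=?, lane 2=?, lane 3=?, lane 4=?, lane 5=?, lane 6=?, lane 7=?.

lane 1=7, lane 2=3, lane 3=5, lane 4=1, lane 5=2, lane 6=8, lane 7=4

lane 2's domain is down to {3}, so lane 2 = 3. Strike 3 from lane 3, lane 5.
That leaves lane 5 = 2. Eliminate 2 elsewhere: lane 4, lane 6.
lane 6 must be 8 (only option left). Eliminate 8 elsewhere: lane 1, lane 4.
lane 7's domain is down to {4}, so lane 7 = 4. So lane 1, lane 4 can't be 4.
lane 4 has just one choice, so lane 4 = 1. So lane 1, lane 3 can't be 1.
lane 1's domain is down to {7}, so lane 1 = 7. So lane 3 can't be 7.
lane 3's domain is down to {5}, so lane 3 = 5.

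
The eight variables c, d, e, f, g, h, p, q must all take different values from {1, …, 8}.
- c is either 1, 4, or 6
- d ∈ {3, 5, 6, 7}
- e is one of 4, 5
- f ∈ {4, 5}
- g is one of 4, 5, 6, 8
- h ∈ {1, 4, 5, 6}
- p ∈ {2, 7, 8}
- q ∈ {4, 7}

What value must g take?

Among the 8 variables, 2 fits only p (and all 8 values in {1, 2, 3, 4, 5, 6, 7, 8} must be used), so p = 2.
Among the 7 still-open variables, 3 fits only d (and all 7 values in {1, 3, 4, 5, 6, 7, 8} must be used), so d = 3.
Among the 6 still-open variables, 7 fits only q (and all 6 values in {1, 4, 5, 6, 7, 8} must be used), so q = 7.
The 5 still-open variables together cover exactly {1, 4, 5, 6, 8} — 5 values for 5 variables — and 8 appears only in g's list, so g = 8.

8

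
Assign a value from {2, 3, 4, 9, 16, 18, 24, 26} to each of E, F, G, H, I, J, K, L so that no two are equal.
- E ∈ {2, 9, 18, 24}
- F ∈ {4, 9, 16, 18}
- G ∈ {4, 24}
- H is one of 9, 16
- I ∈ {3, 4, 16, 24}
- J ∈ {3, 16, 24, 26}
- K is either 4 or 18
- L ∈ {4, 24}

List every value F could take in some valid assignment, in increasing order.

Among the 8 variables, 2 fits only E (and all 8 values in {2, 3, 4, 9, 16, 18, 24, 26} must be used), so E = 2.
Among the 7 still-open variables, 26 fits only J (and all 7 values in {3, 4, 9, 16, 18, 24, 26} must be used), so J = 26.
Among the 6 still-open variables, 3 fits only I (and all 6 values in {3, 4, 9, 16, 18, 24} must be used), so I = 3.
G and L between them cover only {4, 24} — a naked pair. Remove those values from F, K.
That leaves K = 18. Eliminate 18 elsewhere: F.
No further eliminations apply; F can still be any of 9, 16.

9, 16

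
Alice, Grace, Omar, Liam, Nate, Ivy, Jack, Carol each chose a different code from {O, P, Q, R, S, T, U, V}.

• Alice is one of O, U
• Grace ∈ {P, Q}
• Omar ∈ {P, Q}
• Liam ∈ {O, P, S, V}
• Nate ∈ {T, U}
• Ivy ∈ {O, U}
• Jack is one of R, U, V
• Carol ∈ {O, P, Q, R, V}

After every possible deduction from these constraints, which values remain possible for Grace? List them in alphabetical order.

The 8 variables together cover exactly {O, P, Q, R, S, T, U, V} — 8 values for 8 variables — and S appears only in Liam's list, so Liam = S.
The 7 still-open variables together cover exactly {O, P, Q, R, T, U, V} — 7 values for 7 variables — and T appears only in Nate's list, so Nate = T.
Alice and Ivy between them cover only {O, U} — a naked pair. Remove those values from Jack, Carol.
Grace and Omar between them cover only {P, Q} — a naked pair. Remove those values from Carol.
No further eliminations apply; Grace can still be any of P, Q.

P, Q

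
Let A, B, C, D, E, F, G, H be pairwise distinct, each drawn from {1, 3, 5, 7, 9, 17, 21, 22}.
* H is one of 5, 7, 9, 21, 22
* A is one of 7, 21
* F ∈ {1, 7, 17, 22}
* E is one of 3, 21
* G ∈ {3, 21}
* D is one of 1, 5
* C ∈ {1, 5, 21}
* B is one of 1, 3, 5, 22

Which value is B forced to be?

Among the 8 variables, 9 fits only H (and all 8 values in {1, 3, 5, 7, 9, 17, 21, 22} must be used), so H = 9.
The 7 still-open variables draw from only 7 values {1, 3, 5, 7, 17, 21, 22}, so each is used; only F can be 17, hence F = 17.
The 6 still-open variables together cover exactly {1, 3, 5, 7, 21, 22} — 6 values for 6 variables — and 7 appears only in A's list, so A = 7.
The 5 still-open variables together cover exactly {1, 3, 5, 21, 22} — 5 values for 5 variables — and 22 appears only in B's list, so B = 22.

22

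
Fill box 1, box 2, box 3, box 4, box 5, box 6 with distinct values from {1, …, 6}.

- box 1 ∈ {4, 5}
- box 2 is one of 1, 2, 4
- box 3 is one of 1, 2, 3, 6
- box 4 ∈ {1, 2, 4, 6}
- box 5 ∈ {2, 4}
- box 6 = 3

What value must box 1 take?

5

box 6's domain is down to {3}, so box 6 = 3. Strike 3 from box 3.
Among the 5 still-open variables, 5 fits only box 1 (and all 5 values in {1, 2, 4, 5, 6} must be used), so box 1 = 5.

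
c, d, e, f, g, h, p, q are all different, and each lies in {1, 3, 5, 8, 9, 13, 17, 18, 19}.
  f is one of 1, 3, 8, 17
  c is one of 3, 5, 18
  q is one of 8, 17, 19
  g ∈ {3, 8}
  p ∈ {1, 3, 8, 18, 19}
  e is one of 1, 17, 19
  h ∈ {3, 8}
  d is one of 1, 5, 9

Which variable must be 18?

p

The 8 variables draw from only 8 values {1, 3, 5, 8, 9, 17, 18, 19}, so each is used; only d can be 9, hence d = 9.
The 7 still-open variables together cover exactly {1, 3, 5, 8, 17, 18, 19} — 7 values for 7 variables — and 5 appears only in c's list, so c = 5.
Among the 6 still-open variables, 18 fits only p (and all 6 values in {1, 3, 8, 17, 18, 19} must be used), so p = 18.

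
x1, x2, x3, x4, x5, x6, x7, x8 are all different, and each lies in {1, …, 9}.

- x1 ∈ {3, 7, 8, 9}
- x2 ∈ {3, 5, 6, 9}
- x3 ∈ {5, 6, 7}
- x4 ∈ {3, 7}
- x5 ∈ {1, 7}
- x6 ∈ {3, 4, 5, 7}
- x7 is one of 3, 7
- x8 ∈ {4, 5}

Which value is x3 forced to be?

The 8 variables together cover exactly {1, 3, 4, 5, 6, 7, 8, 9} — 8 values for 8 variables — and 1 appears only in x5's list, so x5 = 1.
The 7 still-open variables draw from only 7 values {3, 4, 5, 6, 7, 8, 9}, so each is used; only x1 can be 8, hence x1 = 8.
Among the 6 still-open variables, 9 fits only x2 (and all 6 values in {3, 4, 5, 6, 7, 9} must be used), so x2 = 9.
The 5 still-open variables draw from only 5 values {3, 4, 5, 6, 7}, so each is used; only x3 can be 6, hence x3 = 6.

6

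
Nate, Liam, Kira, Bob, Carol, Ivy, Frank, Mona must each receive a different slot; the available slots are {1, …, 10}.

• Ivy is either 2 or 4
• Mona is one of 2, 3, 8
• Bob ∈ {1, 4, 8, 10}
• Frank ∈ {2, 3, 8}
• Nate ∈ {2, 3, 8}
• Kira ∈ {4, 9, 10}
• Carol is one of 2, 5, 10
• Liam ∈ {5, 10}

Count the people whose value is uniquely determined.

3

Among the 8 variables, 1 fits only Bob (and all 8 values in {1, 2, 3, 4, 5, 8, 9, 10} must be used), so Bob = 1.
Among the 7 still-open variables, 9 fits only Kira (and all 7 values in {2, 3, 4, 5, 8, 9, 10} must be used), so Kira = 9.
The 6 still-open variables draw from only 6 values {2, 3, 4, 5, 8, 10}, so each is used; only Ivy can be 4, hence Ivy = 4.
Nate, Frank, Mona share exactly the 3 values {2, 3, 8}; by pigeonhole those values go to them, so strike 2, 3, 8 from Carol.
Determined: Kira=9, Bob=1, Ivy=4. The other people each still have more than one consistent value. That makes 3.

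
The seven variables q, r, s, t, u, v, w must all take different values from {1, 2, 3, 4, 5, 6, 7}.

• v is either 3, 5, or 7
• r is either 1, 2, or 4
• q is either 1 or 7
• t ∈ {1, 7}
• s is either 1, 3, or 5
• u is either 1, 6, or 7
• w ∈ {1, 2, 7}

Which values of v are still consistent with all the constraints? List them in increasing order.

3, 5

The 7 variables together cover exactly {1, 2, 3, 4, 5, 6, 7} — 7 values for 7 variables — and 4 appears only in r's list, so r = 4.
Among the 6 still-open variables, 2 fits only w (and all 6 values in {1, 2, 3, 5, 6, 7} must be used), so w = 2.
Among the 5 still-open variables, 6 fits only u (and all 5 values in {1, 3, 5, 6, 7} must be used), so u = 6.
q and t share exactly the 2 values {1, 7}; by pigeonhole those values go to them, so strike 1, 7 from s, v.
No further eliminations apply; v can still be any of 3, 5.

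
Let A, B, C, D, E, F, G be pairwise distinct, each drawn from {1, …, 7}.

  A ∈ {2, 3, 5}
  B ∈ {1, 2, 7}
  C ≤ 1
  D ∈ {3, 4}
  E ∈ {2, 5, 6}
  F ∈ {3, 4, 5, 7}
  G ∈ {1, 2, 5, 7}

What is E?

C's domain is down to {1}, so C = 1. Remove 1 from B, G.
Among the 6 still-open variables, 6 fits only E (and all 6 values in {2, 3, 4, 5, 6, 7} must be used), so E = 6.

6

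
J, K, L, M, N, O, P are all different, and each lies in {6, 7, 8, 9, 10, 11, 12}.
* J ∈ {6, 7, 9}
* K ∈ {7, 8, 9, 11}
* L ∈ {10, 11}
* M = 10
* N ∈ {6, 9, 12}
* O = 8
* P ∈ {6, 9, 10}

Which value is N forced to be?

M's domain is down to {10}, so M = 10. So L, P can't be 10.
That leaves O = 8. Strike 8 from K.
L's domain is down to {11}, so L = 11. Strike 11 from K.
The 4 still-open variables draw from only 4 values {6, 7, 9, 12}, so each is used; only N can be 12, hence N = 12.

12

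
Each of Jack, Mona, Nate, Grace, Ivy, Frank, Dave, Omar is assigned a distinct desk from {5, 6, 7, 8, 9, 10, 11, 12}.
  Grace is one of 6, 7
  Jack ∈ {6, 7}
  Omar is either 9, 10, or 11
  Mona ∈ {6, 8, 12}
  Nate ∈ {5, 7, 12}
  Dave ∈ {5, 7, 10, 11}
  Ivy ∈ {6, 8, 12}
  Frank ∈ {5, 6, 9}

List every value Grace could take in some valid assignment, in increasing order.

6, 7

Jack and Grace share exactly the 2 values {6, 7}; by pigeonhole those values go to them, so strike 6, 7 from Mona, Nate, Ivy, Frank, Dave.
Mona and Ivy share exactly the 2 values {8, 12}; by pigeonhole those values go to them, so strike 8, 12 from Nate.
Nate's domain is down to {5}, so Nate = 5. Remove 5 from Frank, Dave.
That leaves Frank = 9. Strike 9 from Omar.
No further eliminations apply; Grace can still be any of 6, 7.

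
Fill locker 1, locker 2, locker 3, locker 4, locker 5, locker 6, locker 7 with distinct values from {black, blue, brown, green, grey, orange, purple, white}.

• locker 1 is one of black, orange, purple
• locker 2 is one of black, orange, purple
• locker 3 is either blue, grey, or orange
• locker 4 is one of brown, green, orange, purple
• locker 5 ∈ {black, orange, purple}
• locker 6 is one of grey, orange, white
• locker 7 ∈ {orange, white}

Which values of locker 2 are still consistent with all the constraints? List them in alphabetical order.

locker 1, locker 2, locker 5 share exactly the 3 values {black, orange, purple}; by pigeonhole those values go to them, so strike black, orange, purple from locker 3, locker 4, locker 6, locker 7.
That leaves locker 7 = white. Eliminate white elsewhere: locker 6.
That leaves locker 6 = grey. Strike grey from locker 3.
locker 3 has just one choice, so locker 3 = blue.
No further eliminations apply; locker 2 can still be any of black, orange, purple.

black, orange, purple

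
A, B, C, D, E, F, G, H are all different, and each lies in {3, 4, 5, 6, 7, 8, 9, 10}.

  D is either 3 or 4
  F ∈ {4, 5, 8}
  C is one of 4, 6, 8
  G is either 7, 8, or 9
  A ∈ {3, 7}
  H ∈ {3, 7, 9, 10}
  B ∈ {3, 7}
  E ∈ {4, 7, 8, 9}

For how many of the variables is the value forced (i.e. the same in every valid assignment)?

4

The 8 variables draw from only 8 values {3, 4, 5, 6, 7, 8, 9, 10}, so each is used; only F can be 5, hence F = 5.
The 7 still-open variables draw from only 7 values {3, 4, 6, 7, 8, 9, 10}, so each is used; only C can be 6, hence C = 6.
The 6 still-open variables draw from only 6 values {3, 4, 7, 8, 9, 10}, so each is used; only H can be 10, hence H = 10.
A and B between them cover only {3, 7} — a naked pair. Remove those values from D, E, G.
D has just one choice, so D = 4. Strike 4 from E.
Determined: C=6, D=4, F=5, H=10. The other variables each still have more than one consistent value. That makes 4.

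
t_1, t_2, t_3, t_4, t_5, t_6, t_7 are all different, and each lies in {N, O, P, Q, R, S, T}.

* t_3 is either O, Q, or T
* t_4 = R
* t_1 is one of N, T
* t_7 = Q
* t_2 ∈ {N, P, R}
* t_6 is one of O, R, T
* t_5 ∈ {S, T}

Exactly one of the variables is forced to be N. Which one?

t_1

t_4 must be R (only option left). Eliminate R elsewhere: t_2, t_6.
t_7's domain is down to {Q}, so t_7 = Q. Remove Q from t_3.
The 5 still-open variables together cover exactly {N, O, P, S, T} — 5 values for 5 variables — and P appears only in t_2's list, so t_2 = P.
Among the 4 still-open variables, N fits only t_1 (and all 4 values in {N, O, S, T} must be used), so t_1 = N.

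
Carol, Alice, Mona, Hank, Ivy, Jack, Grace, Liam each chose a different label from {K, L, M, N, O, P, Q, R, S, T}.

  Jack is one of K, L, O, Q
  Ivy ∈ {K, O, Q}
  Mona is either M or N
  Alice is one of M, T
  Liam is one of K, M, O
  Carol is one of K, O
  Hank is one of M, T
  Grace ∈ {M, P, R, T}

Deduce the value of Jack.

L

Alice and Hank share exactly the 2 values {M, T}; by pigeonhole those values go to them, so strike M, T from Mona, Grace, Liam.
Mona has just one choice, so Mona = N.
Carol and Liam between them cover only {K, O} — a naked pair. Remove those values from Ivy, Jack.
Ivy must be Q (only option left). So Jack can't be Q.
So Jack = L.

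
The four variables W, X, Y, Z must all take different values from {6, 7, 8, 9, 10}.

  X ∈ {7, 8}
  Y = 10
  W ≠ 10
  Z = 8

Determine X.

Y's domain is down to {10}, so Y = 10.
Z's domain is down to {8}, so Z = 8. Strike 8 from W, X.
So X = 7.

7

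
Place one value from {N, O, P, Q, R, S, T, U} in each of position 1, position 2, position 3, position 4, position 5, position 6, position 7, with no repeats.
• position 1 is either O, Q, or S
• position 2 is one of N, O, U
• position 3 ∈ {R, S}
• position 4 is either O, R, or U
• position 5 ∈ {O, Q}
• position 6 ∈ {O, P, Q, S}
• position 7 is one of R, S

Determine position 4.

U

The 7 variables draw from only 7 values {N, O, P, Q, R, S, U}, so each is used; only position 2 can be N, hence position 2 = N.
The 6 still-open variables together cover exactly {O, P, Q, R, S, U} — 6 values for 6 variables — and P appears only in position 6's list, so position 6 = P.
The 5 still-open variables draw from only 5 values {O, Q, R, S, U}, so each is used; only position 4 can be U, hence position 4 = U.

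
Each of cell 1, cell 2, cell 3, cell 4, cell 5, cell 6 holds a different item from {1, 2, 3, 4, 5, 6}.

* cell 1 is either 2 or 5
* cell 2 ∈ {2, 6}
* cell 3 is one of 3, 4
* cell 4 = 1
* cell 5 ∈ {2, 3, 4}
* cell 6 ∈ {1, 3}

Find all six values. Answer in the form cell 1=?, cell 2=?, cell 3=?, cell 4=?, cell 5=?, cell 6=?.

cell 4 must be 1 (only option left). Remove 1 from cell 6.
cell 6's domain is down to {3}, so cell 6 = 3. Strike 3 from cell 3, cell 5.
cell 3's domain is down to {4}, so cell 3 = 4. So cell 5 can't be 4.
cell 5 must be 2 (only option left). Strike 2 from cell 1, cell 2.
cell 1 has just one choice, so cell 1 = 5.
cell 2's domain is down to {6}, so cell 2 = 6.

cell 1=5, cell 2=6, cell 3=4, cell 4=1, cell 5=2, cell 6=3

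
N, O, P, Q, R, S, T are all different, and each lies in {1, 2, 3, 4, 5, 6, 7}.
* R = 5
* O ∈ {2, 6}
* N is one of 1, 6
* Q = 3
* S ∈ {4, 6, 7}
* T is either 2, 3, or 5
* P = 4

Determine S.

P must be 4 (only option left). So S can't be 4.
Q has just one choice, so Q = 3. Strike 3 from T.
That leaves R = 5. Remove 5 from T.
T must be 2 (only option left). Strike 2 from O.
O must be 6 (only option left). Strike 6 from N, S.
So S = 7.

7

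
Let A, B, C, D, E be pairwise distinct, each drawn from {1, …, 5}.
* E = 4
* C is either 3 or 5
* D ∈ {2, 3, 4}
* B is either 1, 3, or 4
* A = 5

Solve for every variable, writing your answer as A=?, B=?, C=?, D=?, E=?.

A=5, B=1, C=3, D=2, E=4

A must be 5 (only option left). Strike 5 from C.
That leaves C = 3. Remove 3 from B, D.
E must be 4 (only option left). Remove 4 from B, D.
That leaves B = 1.
That leaves D = 2.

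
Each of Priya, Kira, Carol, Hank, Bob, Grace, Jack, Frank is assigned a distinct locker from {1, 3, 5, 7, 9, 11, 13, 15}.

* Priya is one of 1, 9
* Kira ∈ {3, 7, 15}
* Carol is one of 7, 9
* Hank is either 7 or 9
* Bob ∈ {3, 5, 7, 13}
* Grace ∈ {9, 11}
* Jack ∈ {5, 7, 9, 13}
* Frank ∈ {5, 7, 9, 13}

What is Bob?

3

Among the 8 variables, 1 fits only Priya (and all 8 values in {1, 3, 5, 7, 9, 11, 13, 15} must be used), so Priya = 1.
Among the 7 still-open variables, 11 fits only Grace (and all 7 values in {3, 5, 7, 9, 11, 13, 15} must be used), so Grace = 11.
The 6 still-open variables together cover exactly {3, 5, 7, 9, 13, 15} — 6 values for 6 variables — and 15 appears only in Kira's list, so Kira = 15.
The 5 still-open variables draw from only 5 values {3, 5, 7, 9, 13}, so each is used; only Bob can be 3, hence Bob = 3.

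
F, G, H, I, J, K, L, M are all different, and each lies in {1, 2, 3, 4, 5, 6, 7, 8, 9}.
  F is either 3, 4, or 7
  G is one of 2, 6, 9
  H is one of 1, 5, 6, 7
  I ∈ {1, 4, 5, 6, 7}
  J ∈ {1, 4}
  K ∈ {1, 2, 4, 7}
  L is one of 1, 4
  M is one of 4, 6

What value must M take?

The 8 variables together cover exactly {1, 2, 3, 4, 5, 6, 7, 9} — 8 values for 8 variables — and 3 appears only in F's list, so F = 3.
The 7 still-open variables together cover exactly {1, 2, 4, 5, 6, 7, 9} — 7 values for 7 variables — and 9 appears only in G's list, so G = 9.
The 6 still-open variables together cover exactly {1, 2, 4, 5, 6, 7} — 6 values for 6 variables — and 2 appears only in K's list, so K = 2.
The 2 variables J and L are confined to {1, 4}, which locks those values in; drop them from H, I, M.
So M = 6.

6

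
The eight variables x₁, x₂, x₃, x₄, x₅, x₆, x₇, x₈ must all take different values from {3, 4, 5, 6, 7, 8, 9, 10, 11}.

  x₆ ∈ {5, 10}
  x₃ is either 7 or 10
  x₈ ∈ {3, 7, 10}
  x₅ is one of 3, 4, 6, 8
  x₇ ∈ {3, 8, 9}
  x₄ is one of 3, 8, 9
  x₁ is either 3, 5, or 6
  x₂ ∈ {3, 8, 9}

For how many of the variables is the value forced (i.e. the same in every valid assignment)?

3

The 8 variables draw from only 8 values {3, 4, 5, 6, 7, 8, 9, 10}, so each is used; only x₅ can be 4, hence x₅ = 4.
The 7 still-open variables together cover exactly {3, 5, 6, 7, 8, 9, 10} — 7 values for 7 variables — and 6 appears only in x₁'s list, so x₁ = 6.
Among the 6 still-open variables, 5 fits only x₆ (and all 6 values in {3, 5, 7, 8, 9, 10} must be used), so x₆ = 5.
x₂, x₄, x₇ share exactly the 3 values {3, 8, 9}; by pigeonhole those values go to them, so strike 3, 8, 9 from x₈.
Determined: x₁=6, x₅=4, x₆=5. The other variables each still have more than one consistent value. That makes 3.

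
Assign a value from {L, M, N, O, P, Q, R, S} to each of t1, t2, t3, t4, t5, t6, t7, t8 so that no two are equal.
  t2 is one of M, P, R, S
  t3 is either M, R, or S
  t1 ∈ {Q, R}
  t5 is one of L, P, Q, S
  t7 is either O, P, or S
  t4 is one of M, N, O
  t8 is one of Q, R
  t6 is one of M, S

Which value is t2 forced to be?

The 8 variables together cover exactly {L, M, N, O, P, Q, R, S} — 8 values for 8 variables — and L appears only in t5's list, so t5 = L.
The 7 still-open variables together cover exactly {M, N, O, P, Q, R, S} — 7 values for 7 variables — and N appears only in t4's list, so t4 = N.
The 6 still-open variables together cover exactly {M, O, P, Q, R, S} — 6 values for 6 variables — and O appears only in t7's list, so t7 = O.
The 5 still-open variables draw from only 5 values {M, P, Q, R, S}, so each is used; only t2 can be P, hence t2 = P.

P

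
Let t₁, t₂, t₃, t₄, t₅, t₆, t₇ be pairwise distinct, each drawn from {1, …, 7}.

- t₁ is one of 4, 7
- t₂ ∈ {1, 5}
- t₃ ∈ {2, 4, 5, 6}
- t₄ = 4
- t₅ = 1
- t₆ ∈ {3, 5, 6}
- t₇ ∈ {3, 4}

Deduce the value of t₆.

6

t₄'s domain is down to {4}, so t₄ = 4. Remove 4 from t₁, t₃, t₇.
t₅ must be 1 (only option left). Remove 1 from t₂.
t₇ must be 3 (only option left). So t₆ can't be 3.
t₁ must be 7 (only option left).
t₂'s domain is down to {5}, so t₂ = 5. Eliminate 5 elsewhere: t₃, t₆.
So t₆ = 6.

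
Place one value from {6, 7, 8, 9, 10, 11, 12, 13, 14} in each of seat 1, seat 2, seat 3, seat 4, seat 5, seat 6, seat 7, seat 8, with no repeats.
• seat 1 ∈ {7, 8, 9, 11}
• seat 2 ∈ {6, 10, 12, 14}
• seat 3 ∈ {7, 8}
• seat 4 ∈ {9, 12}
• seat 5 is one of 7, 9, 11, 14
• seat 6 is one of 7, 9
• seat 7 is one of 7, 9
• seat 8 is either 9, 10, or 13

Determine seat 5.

The 2 variables seat 6 and seat 7 are confined to {7, 9}, which locks those values in; drop them from seat 1, seat 3, seat 4, seat 5, seat 8.
seat 3's domain is down to {8}, so seat 3 = 8. Eliminate 8 elsewhere: seat 1.
That leaves seat 4 = 12. Eliminate 12 elsewhere: seat 2.
seat 1's domain is down to {11}, so seat 1 = 11. So seat 5 can't be 11.
So seat 5 = 14.

14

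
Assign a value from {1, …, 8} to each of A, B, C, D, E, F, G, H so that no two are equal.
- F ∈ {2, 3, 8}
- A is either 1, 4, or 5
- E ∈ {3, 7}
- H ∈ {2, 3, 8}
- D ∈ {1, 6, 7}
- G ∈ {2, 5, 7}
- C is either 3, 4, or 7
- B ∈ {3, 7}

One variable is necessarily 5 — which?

G

The 8 variables draw from only 8 values {1, 2, 3, 4, 5, 6, 7, 8}, so each is used; only D can be 6, hence D = 6.
The 7 still-open variables together cover exactly {1, 2, 3, 4, 5, 7, 8} — 7 values for 7 variables — and 1 appears only in A's list, so A = 1.
The 6 still-open variables together cover exactly {2, 3, 4, 5, 7, 8} — 6 values for 6 variables — and 4 appears only in C's list, so C = 4.
Among the 5 still-open variables, 5 fits only G (and all 5 values in {2, 3, 5, 7, 8} must be used), so G = 5.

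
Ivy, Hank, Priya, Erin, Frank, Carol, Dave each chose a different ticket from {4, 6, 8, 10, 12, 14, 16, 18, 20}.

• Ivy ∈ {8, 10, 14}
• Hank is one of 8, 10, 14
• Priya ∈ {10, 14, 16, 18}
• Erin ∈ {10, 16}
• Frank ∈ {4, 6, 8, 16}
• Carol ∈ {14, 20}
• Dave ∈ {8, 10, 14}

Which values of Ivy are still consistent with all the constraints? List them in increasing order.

Ivy, Hank, Dave share exactly the 3 values {8, 10, 14}; by pigeonhole those values go to them, so strike 8, 10, 14 from Priya, Erin, Frank, Carol.
That leaves Erin = 16. So Priya, Frank can't be 16.
Carol must be 20 (only option left).
Priya must be 18 (only option left).
No further eliminations apply; Ivy can still be any of 8, 10, 14.

8, 10, 14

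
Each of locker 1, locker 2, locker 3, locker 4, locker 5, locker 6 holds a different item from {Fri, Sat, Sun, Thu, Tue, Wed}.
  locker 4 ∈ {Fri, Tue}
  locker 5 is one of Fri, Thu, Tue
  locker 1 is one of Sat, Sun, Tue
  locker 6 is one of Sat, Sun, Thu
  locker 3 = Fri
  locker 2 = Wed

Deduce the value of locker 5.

locker 2's domain is down to {Wed}, so locker 2 = Wed.
locker 3 must be Fri (only option left). Strike Fri from locker 4, locker 5.
That leaves locker 4 = Tue. Eliminate Tue elsewhere: locker 1, locker 5.
So locker 5 = Thu.

Thu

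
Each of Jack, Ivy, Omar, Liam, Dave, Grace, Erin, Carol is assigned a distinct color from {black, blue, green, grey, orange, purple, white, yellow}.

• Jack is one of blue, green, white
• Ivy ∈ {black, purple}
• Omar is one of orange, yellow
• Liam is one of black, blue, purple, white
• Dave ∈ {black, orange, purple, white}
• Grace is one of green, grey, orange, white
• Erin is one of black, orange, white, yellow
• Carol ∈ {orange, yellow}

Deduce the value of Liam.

blue

The 8 variables draw from only 8 values {black, blue, green, grey, orange, purple, white, yellow}, so each is used; only Grace can be grey, hence Grace = grey.
The 7 still-open variables together cover exactly {black, blue, green, orange, purple, white, yellow} — 7 values for 7 variables — and green appears only in Jack's list, so Jack = green.
The 6 still-open variables together cover exactly {black, blue, orange, purple, white, yellow} — 6 values for 6 variables — and blue appears only in Liam's list, so Liam = blue.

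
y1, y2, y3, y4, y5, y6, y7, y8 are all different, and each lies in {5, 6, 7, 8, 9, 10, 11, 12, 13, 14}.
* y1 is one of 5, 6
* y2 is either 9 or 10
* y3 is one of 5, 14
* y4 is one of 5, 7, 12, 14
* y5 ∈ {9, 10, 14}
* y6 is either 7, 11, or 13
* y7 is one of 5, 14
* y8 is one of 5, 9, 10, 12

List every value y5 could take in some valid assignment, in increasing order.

9, 10

y3 and y7 between them cover only {5, 14} — a naked pair. Remove those values from y1, y4, y5, y8.
y1 has just one choice, so y1 = 6.
y2 and y5 between them cover only {9, 10} — a naked pair. Remove those values from y8.
y8 has just one choice, so y8 = 12. Eliminate 12 elsewhere: y4.
y4 must be 7 (only option left). Remove 7 from y6.
No further eliminations apply; y5 can still be any of 9, 10.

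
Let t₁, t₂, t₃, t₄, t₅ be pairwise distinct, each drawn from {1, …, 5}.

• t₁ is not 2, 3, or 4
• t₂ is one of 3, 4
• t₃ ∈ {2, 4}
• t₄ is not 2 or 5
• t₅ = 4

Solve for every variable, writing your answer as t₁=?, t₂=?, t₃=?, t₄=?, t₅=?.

t₅ has just one choice, so t₅ = 4. Strike 4 from t₂, t₃, t₄.
t₂'s domain is down to {3}, so t₂ = 3. Strike 3 from t₄.
t₃'s domain is down to {2}, so t₃ = 2.
t₄ has just one choice, so t₄ = 1. So t₁ can't be 1.
t₁'s domain is down to {5}, so t₁ = 5.

t₁=5, t₂=3, t₃=2, t₄=1, t₅=4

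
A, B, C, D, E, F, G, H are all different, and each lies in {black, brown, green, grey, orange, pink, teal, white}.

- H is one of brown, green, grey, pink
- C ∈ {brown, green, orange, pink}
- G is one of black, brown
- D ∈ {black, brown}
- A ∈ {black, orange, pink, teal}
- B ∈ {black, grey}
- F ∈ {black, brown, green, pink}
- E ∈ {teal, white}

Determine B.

The 8 variables draw from only 8 values {black, brown, green, grey, orange, pink, teal, white}, so each is used; only E can be white, hence E = white.
Among the 7 still-open variables, teal fits only A (and all 7 values in {black, brown, green, grey, orange, pink, teal} must be used), so A = teal.
The 6 still-open variables draw from only 6 values {black, brown, green, grey, orange, pink}, so each is used; only C can be orange, hence C = orange.
D and G share exactly the 2 values {black, brown}; by pigeonhole those values go to them, so strike black, brown from B, F, H.
So B = grey.

grey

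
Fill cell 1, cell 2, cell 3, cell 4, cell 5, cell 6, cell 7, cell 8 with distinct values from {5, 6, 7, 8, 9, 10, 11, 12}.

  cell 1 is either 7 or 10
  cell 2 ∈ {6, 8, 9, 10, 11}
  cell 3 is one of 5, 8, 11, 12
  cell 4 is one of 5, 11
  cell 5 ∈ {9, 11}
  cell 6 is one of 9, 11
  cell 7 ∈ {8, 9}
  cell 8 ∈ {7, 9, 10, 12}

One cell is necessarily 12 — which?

Among the 8 variables, 6 fits only cell 2 (and all 8 values in {5, 6, 7, 8, 9, 10, 11, 12} must be used), so cell 2 = 6.
cell 5 and cell 6 between them cover only {9, 11} — a naked pair. Remove those values from cell 3, cell 4, cell 7, cell 8.
cell 4's domain is down to {5}, so cell 4 = 5. Strike 5 from cell 3.
cell 7 must be 8 (only option left). Remove 8 from cell 3.
So 12 goes to cell 3.

cell 3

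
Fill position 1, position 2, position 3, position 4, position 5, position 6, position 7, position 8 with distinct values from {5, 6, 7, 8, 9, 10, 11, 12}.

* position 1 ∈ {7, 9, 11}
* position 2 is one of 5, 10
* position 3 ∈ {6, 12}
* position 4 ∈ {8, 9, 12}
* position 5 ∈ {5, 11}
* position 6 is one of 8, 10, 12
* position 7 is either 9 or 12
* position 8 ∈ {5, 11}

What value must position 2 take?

The 8 variables draw from only 8 values {5, 6, 7, 8, 9, 10, 11, 12}, so each is used; only position 3 can be 6, hence position 3 = 6.
The 7 still-open variables together cover exactly {5, 7, 8, 9, 10, 11, 12} — 7 values for 7 variables — and 7 appears only in position 1's list, so position 1 = 7.
position 5 and position 8 share exactly the 2 values {5, 11}; by pigeonhole those values go to them, so strike 5, 11 from position 2.
So position 2 = 10.

10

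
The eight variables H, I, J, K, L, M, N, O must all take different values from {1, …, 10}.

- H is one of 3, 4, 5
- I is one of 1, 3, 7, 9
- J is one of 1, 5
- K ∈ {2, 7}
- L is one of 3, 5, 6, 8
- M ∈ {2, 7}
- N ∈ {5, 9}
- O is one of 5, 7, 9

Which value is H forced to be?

K and M between them cover only {2, 7} — a naked pair. Remove those values from I, O.
N and O share exactly the 2 values {5, 9}; by pigeonhole those values go to them, so strike 5, 9 from H, I, J, L.
That leaves J = 1. Strike 1 from I.
I must be 3 (only option left). Eliminate 3 elsewhere: H, L.
So H = 4.

4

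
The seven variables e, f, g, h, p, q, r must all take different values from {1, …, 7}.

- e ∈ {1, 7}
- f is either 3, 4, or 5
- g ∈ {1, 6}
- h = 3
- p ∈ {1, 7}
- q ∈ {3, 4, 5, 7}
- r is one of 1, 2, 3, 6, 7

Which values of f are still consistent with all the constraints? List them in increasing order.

4, 5

h's domain is down to {3}, so h = 3. Strike 3 from f, q, r.
The 6 still-open variables together cover exactly {1, 2, 4, 5, 6, 7} — 6 values for 6 variables — and 2 appears only in r's list, so r = 2.
The 5 still-open variables draw from only 5 values {1, 4, 5, 6, 7}, so each is used; only g can be 6, hence g = 6.
e and p share exactly the 2 values {1, 7}; by pigeonhole those values go to them, so strike 1, 7 from q.
No further eliminations apply; f can still be any of 4, 5.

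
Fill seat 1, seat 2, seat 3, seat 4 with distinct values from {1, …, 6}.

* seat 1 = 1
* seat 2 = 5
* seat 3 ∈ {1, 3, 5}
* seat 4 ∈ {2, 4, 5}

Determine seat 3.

seat 1 has just one choice, so seat 1 = 1. Eliminate 1 elsewhere: seat 3.
seat 2's domain is down to {5}, so seat 2 = 5. Eliminate 5 elsewhere: seat 3, seat 4.
So seat 3 = 3.

3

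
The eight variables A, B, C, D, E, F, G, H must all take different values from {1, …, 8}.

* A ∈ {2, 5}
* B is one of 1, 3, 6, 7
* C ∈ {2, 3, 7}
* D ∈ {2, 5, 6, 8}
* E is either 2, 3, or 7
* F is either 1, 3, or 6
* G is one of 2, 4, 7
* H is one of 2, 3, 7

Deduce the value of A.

5

Among the 8 variables, 4 fits only G (and all 8 values in {1, 2, 3, 4, 5, 6, 7, 8} must be used), so G = 4.
The 7 still-open variables together cover exactly {1, 2, 3, 5, 6, 7, 8} — 7 values for 7 variables — and 8 appears only in D's list, so D = 8.
The 6 still-open variables draw from only 6 values {1, 2, 3, 5, 6, 7}, so each is used; only A can be 5, hence A = 5.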